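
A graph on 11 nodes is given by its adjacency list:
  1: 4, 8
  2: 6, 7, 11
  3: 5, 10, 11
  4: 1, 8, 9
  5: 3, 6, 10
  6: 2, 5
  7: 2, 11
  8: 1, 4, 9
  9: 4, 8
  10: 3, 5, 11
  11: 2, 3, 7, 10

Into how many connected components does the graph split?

Starting from 1 we can reach 1, 4, 8, 9. That is one component of size 4.
Starting from 2 we can reach 2, 3, 5, 6, 7, 10, 11. That is one component of size 7.
Total: 2 components.

2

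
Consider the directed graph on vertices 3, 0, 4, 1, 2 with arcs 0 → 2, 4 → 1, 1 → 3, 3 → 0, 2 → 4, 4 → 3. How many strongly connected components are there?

{0, 1, 2, 3, 4} are all mutually reachable — one SCC of size 5.
That gives 1 strongly connected component.

1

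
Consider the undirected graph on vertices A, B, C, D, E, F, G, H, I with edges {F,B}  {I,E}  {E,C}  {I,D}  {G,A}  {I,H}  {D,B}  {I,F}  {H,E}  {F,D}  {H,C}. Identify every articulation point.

Removing I increases the component count from 2 to 3, so I is a cut vertex.
By contrast removing D leaves 2 components; it is not a cut vertex. No other vertex is a cut vertex either.

I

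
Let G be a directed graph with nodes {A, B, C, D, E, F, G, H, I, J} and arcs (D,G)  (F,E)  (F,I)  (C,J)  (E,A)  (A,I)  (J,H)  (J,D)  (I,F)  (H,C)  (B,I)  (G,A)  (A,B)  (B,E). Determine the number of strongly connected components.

{A, B, E, F, I} are all mutually reachable — one SCC of size 5.
{C, H, J} are all mutually reachable — one SCC of size 3.
{G} is an SCC by itself.
{D} is an SCC by itself.
That gives 4 strongly connected components.

4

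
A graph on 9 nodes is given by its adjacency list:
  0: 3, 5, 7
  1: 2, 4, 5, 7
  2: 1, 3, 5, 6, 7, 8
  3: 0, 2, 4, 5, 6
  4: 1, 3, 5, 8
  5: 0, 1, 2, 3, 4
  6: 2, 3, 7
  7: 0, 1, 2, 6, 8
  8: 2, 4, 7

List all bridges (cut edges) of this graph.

none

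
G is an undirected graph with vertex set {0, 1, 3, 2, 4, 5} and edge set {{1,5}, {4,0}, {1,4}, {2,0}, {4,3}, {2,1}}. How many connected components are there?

Starting from 0 we can reach 0, 1, 2, 3, 4, 5. That is one component of size 6.
Total: 1 component.

1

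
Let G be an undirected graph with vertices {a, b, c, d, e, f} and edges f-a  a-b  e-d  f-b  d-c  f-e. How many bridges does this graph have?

3

The edges on the cycle f-a-b-f are not bridges since each lies on that cycle.
But removing d-e disconnects d from e; removing f-e disconnects f from e; removing d-c disconnects d from c — these are bridges.
That makes 3 bridges.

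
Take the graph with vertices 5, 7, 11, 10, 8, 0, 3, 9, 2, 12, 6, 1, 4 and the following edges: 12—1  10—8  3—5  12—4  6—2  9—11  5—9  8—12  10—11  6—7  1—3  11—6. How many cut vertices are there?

3

Removing 6 increases the component count from 2 to 4, so 6 is a cut vertex.
Removing 11 increases the component count from 2 to 3, so 11 is a cut vertex.
Removing 12 increases the component count from 2 to 3, so 12 is a cut vertex.
By contrast removing 1 leaves 2 components; it is not a cut vertex. No other vertex is a cut vertex either.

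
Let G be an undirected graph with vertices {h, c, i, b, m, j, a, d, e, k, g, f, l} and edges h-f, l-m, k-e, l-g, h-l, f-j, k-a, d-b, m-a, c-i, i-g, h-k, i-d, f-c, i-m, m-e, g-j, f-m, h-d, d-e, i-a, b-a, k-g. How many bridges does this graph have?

The edges on the cycle f-c-i-g-j-f are not bridges since each lies on that cycle.
Every edge lies on some cycle, so there are no bridges.

0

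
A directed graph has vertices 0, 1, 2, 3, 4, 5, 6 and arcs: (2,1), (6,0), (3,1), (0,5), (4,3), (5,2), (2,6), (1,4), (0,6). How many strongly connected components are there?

2

{0, 2, 5, 6} are all mutually reachable — one SCC of size 4.
{1, 3, 4} are all mutually reachable — one SCC of size 3.
That gives 2 strongly connected components.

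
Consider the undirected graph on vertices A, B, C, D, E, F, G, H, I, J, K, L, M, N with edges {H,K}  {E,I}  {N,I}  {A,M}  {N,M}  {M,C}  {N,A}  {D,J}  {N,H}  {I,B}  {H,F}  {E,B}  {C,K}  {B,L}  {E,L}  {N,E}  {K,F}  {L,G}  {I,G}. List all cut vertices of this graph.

N

Removing N increases the component count from 2 to 3, so N is a cut vertex.
By contrast removing H leaves 2 components; it is not a cut vertex. No other vertex is a cut vertex either.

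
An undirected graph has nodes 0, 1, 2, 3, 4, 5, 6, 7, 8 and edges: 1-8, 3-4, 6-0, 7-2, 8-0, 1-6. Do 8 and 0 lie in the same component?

Yes

From 8 we can reach 0, 1, 6, 8, which includes 0.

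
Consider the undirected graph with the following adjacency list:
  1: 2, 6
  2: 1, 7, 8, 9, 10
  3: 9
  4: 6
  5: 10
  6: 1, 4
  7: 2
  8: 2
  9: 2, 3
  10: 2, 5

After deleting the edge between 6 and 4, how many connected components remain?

2

Before removal there is 1 component.
6-4 is a bridge — removing it separates 6's side from 4's side.
After removal: 2 components.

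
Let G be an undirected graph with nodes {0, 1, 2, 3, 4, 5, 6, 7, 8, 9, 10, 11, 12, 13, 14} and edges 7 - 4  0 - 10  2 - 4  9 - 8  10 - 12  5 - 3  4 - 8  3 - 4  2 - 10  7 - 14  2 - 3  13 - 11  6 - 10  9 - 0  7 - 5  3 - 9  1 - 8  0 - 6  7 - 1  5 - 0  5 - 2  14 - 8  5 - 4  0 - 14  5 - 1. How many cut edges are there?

2

The edges on the cycle 5-2-3-9-8-14-0-5 are not bridges since each lies on that cycle.
But removing 13 - 11 disconnects 13 from 11; removing 12 - 10 disconnects 12 from 10 — these are bridges.
That makes 2 bridges.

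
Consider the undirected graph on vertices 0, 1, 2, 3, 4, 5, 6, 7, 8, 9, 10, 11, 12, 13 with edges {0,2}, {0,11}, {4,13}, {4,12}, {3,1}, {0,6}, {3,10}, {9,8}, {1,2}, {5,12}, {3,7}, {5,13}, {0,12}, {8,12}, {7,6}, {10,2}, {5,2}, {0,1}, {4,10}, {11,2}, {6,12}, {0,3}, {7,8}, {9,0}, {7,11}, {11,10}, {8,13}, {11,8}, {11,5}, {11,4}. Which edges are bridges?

none

The edges on the cycle 11-4-10-2-11 are not bridges since each lies on that cycle.
Every edge lies on some cycle, so there are no bridges.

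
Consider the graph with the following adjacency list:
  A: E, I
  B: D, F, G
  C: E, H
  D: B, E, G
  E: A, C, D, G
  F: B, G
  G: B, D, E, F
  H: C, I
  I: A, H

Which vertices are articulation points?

E

Removing E increases the component count from 1 to 2, so E is a cut vertex.
By contrast removing A leaves 1 component; it is not a cut vertex. No other vertex is a cut vertex either.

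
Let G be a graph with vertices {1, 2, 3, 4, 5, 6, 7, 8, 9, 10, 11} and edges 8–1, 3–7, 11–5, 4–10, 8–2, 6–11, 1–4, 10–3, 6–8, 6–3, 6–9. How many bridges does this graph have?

5

The edges on the cycle 6-8-1-4-10-3-6 are not bridges since each lies on that cycle.
But removing 6–11 disconnects 6 from 11; removing 6–9 disconnects 6 from 9; removing 11–5 disconnects 11 from 5; removing 8–2 disconnects 8 from 2 — these are bridges.
In total 5 edges are bridges.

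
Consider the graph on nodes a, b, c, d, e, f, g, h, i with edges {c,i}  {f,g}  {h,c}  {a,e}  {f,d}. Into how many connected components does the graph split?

4

b is isolated — a component by itself.
Starting from a we can reach a, e. That is one component of size 2.
Starting from d we can reach d, f, g. That is one component of size 3.
Starting from c we can reach c, h, i. That is one component of size 3.
Total: 4 components.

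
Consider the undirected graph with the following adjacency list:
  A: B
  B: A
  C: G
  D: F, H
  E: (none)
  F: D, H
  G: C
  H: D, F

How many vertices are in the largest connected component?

3

E is isolated — a component by itself.
Starting from C we can reach C, G. That is one component of size 2.
Starting from A we can reach A, B. That is one component of size 2.
Starting from D we can reach D, F, H. That is one component of size 3.
The largest has 3 vertices.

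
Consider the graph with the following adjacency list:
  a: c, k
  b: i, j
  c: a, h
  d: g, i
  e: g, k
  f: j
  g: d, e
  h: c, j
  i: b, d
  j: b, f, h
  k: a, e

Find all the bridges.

The edges on the cycle h-c-a-k-e-g-d-i-b-j-h are not bridges since each lies on that cycle.
But removing j-f disconnects j from f — this is a bridge.

f-j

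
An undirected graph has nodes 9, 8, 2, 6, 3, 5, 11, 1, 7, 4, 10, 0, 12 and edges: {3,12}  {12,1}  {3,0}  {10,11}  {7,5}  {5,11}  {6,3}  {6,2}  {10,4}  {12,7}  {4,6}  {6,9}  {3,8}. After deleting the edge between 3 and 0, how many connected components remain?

Before removal there is 1 component.
3—0 is a bridge — removing it separates 3's side from 0's side.
After removal: 2 components.

2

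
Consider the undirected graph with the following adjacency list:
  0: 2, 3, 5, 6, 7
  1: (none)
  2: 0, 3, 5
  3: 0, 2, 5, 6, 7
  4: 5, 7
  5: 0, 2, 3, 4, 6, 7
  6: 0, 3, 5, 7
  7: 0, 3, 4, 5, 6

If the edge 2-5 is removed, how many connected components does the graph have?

2

2 and 5 are still connected via 2-3-5, so the component count stays at 2.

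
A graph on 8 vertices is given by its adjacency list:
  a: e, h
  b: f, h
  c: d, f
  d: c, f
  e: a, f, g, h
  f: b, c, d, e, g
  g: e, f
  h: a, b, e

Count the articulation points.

Removing f increases the component count from 1 to 2, so f is a cut vertex.
By contrast removing h leaves 1 component; it is not a cut vertex. No other vertex is a cut vertex either.

1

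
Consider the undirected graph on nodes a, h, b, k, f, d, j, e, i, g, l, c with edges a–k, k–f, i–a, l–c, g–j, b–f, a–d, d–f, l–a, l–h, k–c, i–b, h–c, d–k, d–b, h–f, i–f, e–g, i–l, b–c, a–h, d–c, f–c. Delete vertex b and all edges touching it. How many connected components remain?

2

With b gone, the remaining components are: {e, g, j}; {a, c, d, f, h, i, k, l}.
That is 2 components.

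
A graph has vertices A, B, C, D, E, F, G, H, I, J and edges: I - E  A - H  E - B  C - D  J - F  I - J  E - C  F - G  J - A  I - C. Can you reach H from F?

From F we can reach A, B, C, D, E, F, G, H, I, J, which includes H.

Yes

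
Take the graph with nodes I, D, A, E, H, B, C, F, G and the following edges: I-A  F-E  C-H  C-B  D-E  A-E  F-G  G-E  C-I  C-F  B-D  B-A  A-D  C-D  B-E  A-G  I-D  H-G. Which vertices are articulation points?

Removing A, for instance, still leaves 1 component. No single vertex removal increases the component count — the graph has no articulation points.

none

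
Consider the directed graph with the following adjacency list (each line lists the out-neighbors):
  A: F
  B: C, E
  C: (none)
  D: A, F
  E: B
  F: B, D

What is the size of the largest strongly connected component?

{A, D, F} are all mutually reachable — one SCC of size 3.
{B, E} are all mutually reachable — one SCC of size 2.
{C} is an SCC by itself.
The largest has 3 vertices.

3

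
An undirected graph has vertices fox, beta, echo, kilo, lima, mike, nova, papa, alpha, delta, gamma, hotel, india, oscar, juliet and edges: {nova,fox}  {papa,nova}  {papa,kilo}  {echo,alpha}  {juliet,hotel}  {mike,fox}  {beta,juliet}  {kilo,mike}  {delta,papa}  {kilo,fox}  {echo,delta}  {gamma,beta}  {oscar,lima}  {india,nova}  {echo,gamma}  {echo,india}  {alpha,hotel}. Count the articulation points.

1

Removing echo increases the component count from 2 to 3, so echo is a cut vertex.
By contrast removing alpha leaves 2 components; it is not a cut vertex. No other vertex is a cut vertex either.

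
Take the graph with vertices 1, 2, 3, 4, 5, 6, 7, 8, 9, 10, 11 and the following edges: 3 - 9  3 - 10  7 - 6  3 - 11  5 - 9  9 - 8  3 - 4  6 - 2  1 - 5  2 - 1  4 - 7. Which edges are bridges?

10-3, 11-3, 8-9

The edges on the cycle 3-4-7-6-2-1-5-9-3 are not bridges since each lies on that cycle.
But removing 8 - 9 disconnects 8 from 9; removing 3 - 10 disconnects 3 from 10; removing 3 - 11 disconnects 3 from 11 — these are bridges.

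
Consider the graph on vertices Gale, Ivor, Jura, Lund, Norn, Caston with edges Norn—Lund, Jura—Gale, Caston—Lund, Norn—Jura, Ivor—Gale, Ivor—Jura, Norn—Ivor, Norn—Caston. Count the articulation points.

1

Removing Norn increases the component count from 1 to 2, so Norn is a cut vertex.
By contrast removing Gale leaves 1 component; it is not a cut vertex. No other vertex is a cut vertex either.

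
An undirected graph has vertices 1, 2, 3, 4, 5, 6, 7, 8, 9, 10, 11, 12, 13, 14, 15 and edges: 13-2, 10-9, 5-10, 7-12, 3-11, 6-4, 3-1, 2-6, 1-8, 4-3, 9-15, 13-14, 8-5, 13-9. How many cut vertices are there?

Removing 3 increases the component count from 2 to 3, so 3 is a cut vertex.
Removing 9 increases the component count from 2 to 3, so 9 is a cut vertex.
Removing 13 increases the component count from 2 to 3, so 13 is a cut vertex.
By contrast removing 5 leaves 2 components; it is not a cut vertex. No other vertex is a cut vertex either.

3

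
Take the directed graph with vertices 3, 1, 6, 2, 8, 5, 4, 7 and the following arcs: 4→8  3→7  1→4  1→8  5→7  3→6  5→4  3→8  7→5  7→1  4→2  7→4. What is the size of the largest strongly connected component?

2

{5, 7} are all mutually reachable — one SCC of size 2.
{3} is an SCC by itself.
{1} is an SCC by itself.
{6} is an SCC by itself.
{4} is an SCC by itself.
(and 2 more singleton SCCs)
The largest has 2 vertices.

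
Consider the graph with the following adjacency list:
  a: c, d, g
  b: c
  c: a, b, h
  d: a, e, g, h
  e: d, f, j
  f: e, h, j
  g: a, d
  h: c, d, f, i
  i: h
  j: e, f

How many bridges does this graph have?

2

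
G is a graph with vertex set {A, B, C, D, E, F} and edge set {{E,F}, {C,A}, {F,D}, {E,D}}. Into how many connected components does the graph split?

B is isolated — a component by itself.
Starting from A we can reach A, C. That is one component of size 2.
Starting from D we can reach D, E, F. That is one component of size 3.
Total: 3 components.

3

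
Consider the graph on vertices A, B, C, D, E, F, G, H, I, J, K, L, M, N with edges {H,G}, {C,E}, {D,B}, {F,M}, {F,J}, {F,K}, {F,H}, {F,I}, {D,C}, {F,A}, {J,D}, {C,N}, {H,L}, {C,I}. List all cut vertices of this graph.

C, D, F, H

Removing C increases the component count from 1 to 3, so C is a cut vertex.
Removing D increases the component count from 1 to 2, so D is a cut vertex.
Removing F increases the component count from 1 to 5, so F is a cut vertex.
Likewise H is a cut vertex.
By contrast removing I leaves 1 component; it is not a cut vertex. No other vertex is a cut vertex either.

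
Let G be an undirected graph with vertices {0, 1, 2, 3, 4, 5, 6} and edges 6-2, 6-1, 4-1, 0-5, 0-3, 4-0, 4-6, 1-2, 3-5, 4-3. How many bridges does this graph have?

0

The edges on the cycle 4-6-2-1-4 are not bridges since each lies on that cycle.
Every edge lies on some cycle, so there are no bridges.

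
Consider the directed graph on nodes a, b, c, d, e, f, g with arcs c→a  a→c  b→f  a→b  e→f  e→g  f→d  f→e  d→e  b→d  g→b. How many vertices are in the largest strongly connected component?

5

{b, d, e, f, g} are all mutually reachable — one SCC of size 5.
{a, c} are all mutually reachable — one SCC of size 2.
The largest has 5 vertices.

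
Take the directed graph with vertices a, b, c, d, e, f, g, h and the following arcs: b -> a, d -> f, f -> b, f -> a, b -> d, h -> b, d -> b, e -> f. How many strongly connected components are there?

6

{b, d, f} are all mutually reachable — one SCC of size 3.
{a} is an SCC by itself.
{e} is an SCC by itself.
{h} is an SCC by itself.
{g} is an SCC by itself.
(and 1 more singleton SCC)
That gives 6 strongly connected components.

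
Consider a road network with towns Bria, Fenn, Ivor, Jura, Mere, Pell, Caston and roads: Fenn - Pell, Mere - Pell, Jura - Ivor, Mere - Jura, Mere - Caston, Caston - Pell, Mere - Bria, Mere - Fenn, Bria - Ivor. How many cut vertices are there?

1

Removing Mere increases the component count from 1 to 2, so Mere is a cut vertex.
By contrast removing Caston leaves 1 component; it is not a cut vertex. No other vertex is a cut vertex either.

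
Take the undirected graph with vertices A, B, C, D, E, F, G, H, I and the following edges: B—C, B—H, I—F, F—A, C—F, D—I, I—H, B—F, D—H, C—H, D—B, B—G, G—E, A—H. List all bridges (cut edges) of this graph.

B-G, E-G

The edges on the cycle D-B-C-F-I-D are not bridges since each lies on that cycle.
But removing B—G disconnects B from G; removing E—G disconnects E from G — these are bridges.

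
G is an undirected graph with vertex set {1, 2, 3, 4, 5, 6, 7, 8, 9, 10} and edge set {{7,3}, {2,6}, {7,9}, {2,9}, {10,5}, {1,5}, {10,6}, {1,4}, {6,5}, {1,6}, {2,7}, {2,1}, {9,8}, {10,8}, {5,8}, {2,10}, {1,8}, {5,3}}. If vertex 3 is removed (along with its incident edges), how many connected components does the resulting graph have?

1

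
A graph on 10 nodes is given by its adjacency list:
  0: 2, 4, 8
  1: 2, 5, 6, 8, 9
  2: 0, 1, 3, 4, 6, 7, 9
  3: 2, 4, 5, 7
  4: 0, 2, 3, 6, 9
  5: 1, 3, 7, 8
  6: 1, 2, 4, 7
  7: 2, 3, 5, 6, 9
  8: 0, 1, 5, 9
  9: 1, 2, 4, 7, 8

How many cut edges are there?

The edges on the cycle 9-8-0-2-9 are not bridges since each lies on that cycle.
Every edge lies on some cycle, so there are no bridges.

0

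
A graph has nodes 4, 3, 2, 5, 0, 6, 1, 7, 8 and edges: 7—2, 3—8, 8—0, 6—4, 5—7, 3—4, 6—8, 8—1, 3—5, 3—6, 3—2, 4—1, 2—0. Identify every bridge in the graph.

The edges on the cycle 6-8-1-4-6 are not bridges since each lies on that cycle.
Every edge lies on some cycle, so there are no bridges.

none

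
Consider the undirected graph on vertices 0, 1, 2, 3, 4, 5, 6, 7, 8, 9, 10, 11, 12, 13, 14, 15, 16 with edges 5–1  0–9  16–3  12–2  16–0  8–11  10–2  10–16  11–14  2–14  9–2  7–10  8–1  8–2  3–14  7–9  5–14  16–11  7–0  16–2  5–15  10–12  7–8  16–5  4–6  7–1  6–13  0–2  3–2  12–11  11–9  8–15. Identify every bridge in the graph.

13-6, 4-6

The edges on the cycle 7-10-16-5-1-7 are not bridges since each lies on that cycle.
But removing 4–6 disconnects 4 from 6; removing 13–6 disconnects 13 from 6 — these are bridges.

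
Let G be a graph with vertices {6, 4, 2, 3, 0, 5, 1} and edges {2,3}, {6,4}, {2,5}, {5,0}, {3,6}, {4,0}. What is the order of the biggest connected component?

6

1 is isolated — a component by itself.
Starting from 0 we can reach 0, 2, 3, 4, 5, 6. That is one component of size 6.
The largest has 6 vertices.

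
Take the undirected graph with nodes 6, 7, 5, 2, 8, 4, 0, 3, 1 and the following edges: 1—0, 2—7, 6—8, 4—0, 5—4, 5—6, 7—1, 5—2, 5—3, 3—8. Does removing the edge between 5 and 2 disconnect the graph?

After removing 5—2, the path 5-4-0-1-7-2 still connects them, so the edge is not a bridge.

No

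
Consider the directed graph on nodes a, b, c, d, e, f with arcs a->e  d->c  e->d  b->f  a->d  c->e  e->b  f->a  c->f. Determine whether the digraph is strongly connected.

Yes

From b we can reach every vertex (a, b, c, d, e, f), and every vertex can reach b (a, b, c, d, e, f). So the whole graph is one strongly connected component.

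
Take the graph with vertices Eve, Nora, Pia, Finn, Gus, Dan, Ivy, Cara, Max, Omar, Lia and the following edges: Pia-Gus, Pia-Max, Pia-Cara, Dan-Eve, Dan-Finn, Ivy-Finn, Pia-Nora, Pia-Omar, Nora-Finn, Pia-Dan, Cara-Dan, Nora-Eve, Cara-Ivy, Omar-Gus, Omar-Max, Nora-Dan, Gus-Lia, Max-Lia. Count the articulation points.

1

Removing Pia increases the component count from 1 to 2, so Pia is a cut vertex.
By contrast removing Omar leaves 1 component; it is not a cut vertex. No other vertex is a cut vertex either.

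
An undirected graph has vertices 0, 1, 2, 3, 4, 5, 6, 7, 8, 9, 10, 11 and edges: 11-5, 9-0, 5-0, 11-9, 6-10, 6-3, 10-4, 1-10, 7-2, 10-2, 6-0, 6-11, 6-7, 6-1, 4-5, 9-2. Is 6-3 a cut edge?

Removing 6-3 leaves no path between 6 and 3: the component count goes from 2 to 3. So it is a bridge.

Yes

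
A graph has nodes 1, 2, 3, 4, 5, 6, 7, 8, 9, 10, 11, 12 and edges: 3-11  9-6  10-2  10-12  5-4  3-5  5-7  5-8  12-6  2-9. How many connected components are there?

3

1 is isolated — a component by itself.
Starting from 2 we can reach 2, 6, 9, 10, 12. That is one component of size 5.
Starting from 3 we can reach 3, 4, 5, 7, 8, 11. That is one component of size 6.
Total: 3 components.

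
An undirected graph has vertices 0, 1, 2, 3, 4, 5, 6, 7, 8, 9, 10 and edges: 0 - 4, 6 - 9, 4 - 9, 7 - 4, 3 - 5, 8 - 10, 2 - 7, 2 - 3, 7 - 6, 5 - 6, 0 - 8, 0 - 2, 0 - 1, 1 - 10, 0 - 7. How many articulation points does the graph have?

Removing 0 increases the component count from 1 to 2, so 0 is a cut vertex.
By contrast removing 10 leaves 1 component; it is not a cut vertex. No other vertex is a cut vertex either.

1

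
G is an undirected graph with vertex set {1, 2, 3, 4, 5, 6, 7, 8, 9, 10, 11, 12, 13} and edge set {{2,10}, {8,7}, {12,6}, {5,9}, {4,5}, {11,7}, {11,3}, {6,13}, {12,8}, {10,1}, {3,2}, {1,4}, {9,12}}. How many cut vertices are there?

2

Removing 6 increases the component count from 1 to 2, so 6 is a cut vertex.
Removing 12 increases the component count from 1 to 2, so 12 is a cut vertex.
By contrast removing 5 leaves 1 component; it is not a cut vertex. No other vertex is a cut vertex either.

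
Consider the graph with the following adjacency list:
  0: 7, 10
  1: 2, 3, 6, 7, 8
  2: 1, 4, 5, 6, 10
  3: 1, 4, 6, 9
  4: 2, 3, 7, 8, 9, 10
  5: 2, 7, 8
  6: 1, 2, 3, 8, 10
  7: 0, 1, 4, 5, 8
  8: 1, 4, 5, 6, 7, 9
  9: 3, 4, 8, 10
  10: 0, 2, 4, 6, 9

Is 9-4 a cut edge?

After removing 9-4, the path 9-10-4 still connects them, so the edge is not a bridge.

No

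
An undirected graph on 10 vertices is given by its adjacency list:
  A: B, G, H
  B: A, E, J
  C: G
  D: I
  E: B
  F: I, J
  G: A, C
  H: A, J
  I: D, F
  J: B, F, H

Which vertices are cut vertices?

A, B, F, G, I, J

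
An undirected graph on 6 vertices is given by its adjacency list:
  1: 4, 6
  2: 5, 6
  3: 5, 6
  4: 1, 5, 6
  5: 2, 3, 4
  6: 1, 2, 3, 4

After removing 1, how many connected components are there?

1

With 1 gone, the remaining components are: {2, 3, 4, 5, 6}.
That is 1 component.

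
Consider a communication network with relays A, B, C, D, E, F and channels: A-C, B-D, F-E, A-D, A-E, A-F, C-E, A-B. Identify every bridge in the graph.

The edges on the cycle A-B-D-A are not bridges since each lies on that cycle.
Every edge lies on some cycle, so there are no bridges.

none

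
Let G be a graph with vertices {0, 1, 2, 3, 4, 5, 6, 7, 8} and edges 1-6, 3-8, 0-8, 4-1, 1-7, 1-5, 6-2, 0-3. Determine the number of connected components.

2

Starting from 0 we can reach 0, 3, 8. That is one component of size 3.
Starting from 1 we can reach 1, 2, 4, 5, 6, 7. That is one component of size 6.
Total: 2 components.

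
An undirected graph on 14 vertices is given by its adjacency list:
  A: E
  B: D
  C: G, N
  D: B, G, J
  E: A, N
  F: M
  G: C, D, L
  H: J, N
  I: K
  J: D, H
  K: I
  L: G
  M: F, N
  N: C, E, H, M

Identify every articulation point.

D, E, G, M, N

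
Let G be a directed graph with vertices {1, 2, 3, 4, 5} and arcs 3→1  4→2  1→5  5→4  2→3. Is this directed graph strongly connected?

From 3 we can reach every vertex (1, 2, 3, 4, 5), and every vertex can reach 3 (1, 2, 3, 4, 5). So the whole graph is one strongly connected component.

Yes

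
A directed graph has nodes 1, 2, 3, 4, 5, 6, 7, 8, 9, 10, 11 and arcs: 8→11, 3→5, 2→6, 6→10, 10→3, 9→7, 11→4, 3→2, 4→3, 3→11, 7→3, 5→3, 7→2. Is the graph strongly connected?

No

There is no directed path from 11 to 9, so the graph is not strongly connected.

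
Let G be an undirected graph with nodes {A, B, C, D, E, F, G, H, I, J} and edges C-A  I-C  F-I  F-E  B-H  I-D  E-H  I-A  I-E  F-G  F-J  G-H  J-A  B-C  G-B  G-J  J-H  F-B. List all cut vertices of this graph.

Removing I increases the component count from 1 to 2, so I is a cut vertex.
By contrast removing H leaves 1 component; it is not a cut vertex. No other vertex is a cut vertex either.

I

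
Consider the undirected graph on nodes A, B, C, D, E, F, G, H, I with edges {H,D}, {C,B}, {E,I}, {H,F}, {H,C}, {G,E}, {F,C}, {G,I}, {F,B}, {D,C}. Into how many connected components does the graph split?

A is isolated — a component by itself.
Starting from E we can reach E, G, I. That is one component of size 3.
Starting from B we can reach B, C, D, F, H. That is one component of size 5.
Total: 3 components.

3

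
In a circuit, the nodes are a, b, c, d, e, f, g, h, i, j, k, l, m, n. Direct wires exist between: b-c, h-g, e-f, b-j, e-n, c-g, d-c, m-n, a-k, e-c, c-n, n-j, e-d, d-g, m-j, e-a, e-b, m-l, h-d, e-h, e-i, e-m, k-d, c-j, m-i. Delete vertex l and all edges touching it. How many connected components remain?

1

With l gone, the remaining components are: {a, b, c, d, e, f, g, h, i, j, k, m, n}.
That is 1 component.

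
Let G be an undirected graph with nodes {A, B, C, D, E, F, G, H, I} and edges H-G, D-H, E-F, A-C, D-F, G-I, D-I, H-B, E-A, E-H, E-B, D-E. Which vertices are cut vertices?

Removing A increases the component count from 1 to 2, so A is a cut vertex.
Removing E increases the component count from 1 to 2, so E is a cut vertex.
By contrast removing D leaves 1 component; it is not a cut vertex. No other vertex is a cut vertex either.

A, E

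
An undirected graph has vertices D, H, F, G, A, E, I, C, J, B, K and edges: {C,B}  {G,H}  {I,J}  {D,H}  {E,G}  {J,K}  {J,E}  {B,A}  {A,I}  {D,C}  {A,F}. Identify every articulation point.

A, J

Removing A increases the component count from 1 to 2, so A is a cut vertex.
Removing J increases the component count from 1 to 2, so J is a cut vertex.
By contrast removing C leaves 1 component; it is not a cut vertex. No other vertex is a cut vertex either.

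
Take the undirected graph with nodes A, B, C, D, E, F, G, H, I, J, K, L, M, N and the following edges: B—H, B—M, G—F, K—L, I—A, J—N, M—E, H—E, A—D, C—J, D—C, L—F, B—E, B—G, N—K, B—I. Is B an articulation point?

Yes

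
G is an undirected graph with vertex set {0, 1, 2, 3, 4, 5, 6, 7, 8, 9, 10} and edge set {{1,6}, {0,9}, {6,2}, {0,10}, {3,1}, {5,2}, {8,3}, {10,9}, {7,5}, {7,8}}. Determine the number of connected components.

4 is isolated — a component by itself.
Starting from 0 we can reach 0, 9, 10. That is one component of size 3.
Starting from 1 we can reach 1, 2, 3, 5, 6, 7, 8. That is one component of size 7.
Total: 3 components.

3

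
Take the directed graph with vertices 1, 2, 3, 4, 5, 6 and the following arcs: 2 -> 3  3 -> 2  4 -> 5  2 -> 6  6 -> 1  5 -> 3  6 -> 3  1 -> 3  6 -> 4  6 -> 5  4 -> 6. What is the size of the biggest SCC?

6

{1, 2, 3, 4, 5, 6} are all mutually reachable — one SCC of size 6.
The largest has 6 vertices.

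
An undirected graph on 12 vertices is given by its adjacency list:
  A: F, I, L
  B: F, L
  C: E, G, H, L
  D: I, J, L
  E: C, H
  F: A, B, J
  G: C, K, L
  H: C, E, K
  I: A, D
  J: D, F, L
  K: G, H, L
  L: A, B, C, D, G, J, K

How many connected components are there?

Starting from A we can reach A, B, C, D, E, F, G, H, I, J, K, L. That is one component of size 12.
Total: 1 component.

1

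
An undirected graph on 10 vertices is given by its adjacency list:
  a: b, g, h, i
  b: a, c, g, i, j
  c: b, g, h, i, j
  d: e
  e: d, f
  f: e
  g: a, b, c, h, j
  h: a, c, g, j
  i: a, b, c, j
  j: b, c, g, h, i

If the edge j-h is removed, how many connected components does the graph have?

j and h are still connected via j-c-h, so the component count stays at 2.

2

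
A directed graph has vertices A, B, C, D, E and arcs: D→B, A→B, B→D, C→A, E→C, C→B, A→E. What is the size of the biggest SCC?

{A, C, E} are all mutually reachable — one SCC of size 3.
{B, D} are all mutually reachable — one SCC of size 2.
The largest has 3 vertices.

3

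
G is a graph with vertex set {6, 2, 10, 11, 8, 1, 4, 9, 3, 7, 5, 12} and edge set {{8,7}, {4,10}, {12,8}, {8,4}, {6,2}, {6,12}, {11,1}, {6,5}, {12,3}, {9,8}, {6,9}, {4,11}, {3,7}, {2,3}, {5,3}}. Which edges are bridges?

The edges on the cycle 6-9-8-12-6 are not bridges since each lies on that cycle.
But removing 4–11 disconnects 4 from 11; removing 11–1 disconnects 11 from 1; removing 4–10 disconnects 4 from 10; removing 4–8 disconnects 4 from 8 — these are bridges.

1-11, 10-4, 11-4, 4-8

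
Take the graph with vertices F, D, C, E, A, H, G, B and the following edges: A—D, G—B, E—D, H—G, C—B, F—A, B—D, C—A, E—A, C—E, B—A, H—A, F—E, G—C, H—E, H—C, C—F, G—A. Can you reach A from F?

From F we can reach A, B, C, D, E, F, G, H, which includes A.

Yes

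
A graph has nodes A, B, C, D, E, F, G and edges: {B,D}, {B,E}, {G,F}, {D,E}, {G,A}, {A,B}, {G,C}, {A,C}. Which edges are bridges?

A-B, F-G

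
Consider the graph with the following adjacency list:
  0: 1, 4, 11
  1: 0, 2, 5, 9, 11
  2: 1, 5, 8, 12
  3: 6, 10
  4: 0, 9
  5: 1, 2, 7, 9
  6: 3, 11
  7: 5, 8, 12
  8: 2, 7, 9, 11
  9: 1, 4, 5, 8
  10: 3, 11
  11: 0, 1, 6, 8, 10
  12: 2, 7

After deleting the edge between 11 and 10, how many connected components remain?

1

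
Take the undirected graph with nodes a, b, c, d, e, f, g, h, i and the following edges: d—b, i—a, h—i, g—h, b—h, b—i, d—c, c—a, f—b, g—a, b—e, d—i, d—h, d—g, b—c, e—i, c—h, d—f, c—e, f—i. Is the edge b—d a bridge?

No

After removing b—d, the path b-f-d still connects them, so the edge is not a bridge.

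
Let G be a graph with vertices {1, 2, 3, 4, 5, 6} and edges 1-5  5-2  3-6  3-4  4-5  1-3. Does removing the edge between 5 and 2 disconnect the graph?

Removing 5-2 leaves no path between 5 and 2: the component count goes from 1 to 2. So it is a bridge.

Yes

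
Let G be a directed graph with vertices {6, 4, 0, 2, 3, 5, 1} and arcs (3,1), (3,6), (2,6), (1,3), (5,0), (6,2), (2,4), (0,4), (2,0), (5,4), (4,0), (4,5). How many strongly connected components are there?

3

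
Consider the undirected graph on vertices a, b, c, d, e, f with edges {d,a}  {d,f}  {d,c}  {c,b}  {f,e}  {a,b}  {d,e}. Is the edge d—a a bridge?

After removing d—a, the path d-c-b-a still connects them, so the edge is not a bridge.

No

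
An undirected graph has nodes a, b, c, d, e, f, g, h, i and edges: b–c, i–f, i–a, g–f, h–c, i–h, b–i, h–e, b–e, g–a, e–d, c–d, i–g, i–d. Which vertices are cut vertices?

Removing i increases the component count from 1 to 2, so i is a cut vertex.
By contrast removing c leaves 1 component; it is not a cut vertex. No other vertex is a cut vertex either.

i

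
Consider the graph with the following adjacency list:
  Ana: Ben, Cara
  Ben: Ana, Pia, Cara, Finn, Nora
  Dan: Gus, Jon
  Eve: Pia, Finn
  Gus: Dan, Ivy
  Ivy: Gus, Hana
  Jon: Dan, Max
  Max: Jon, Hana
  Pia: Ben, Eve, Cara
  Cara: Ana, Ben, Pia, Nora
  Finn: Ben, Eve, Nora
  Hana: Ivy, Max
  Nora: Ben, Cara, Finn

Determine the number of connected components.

Starting from Dan we can reach Dan, Gus, Ivy, Jon, Max, Hana. That is one component of size 6.
Starting from Ana we can reach Ana, Ben, Eve, Pia, Cara, Finn, Nora. That is one component of size 7.
Total: 2 components.

2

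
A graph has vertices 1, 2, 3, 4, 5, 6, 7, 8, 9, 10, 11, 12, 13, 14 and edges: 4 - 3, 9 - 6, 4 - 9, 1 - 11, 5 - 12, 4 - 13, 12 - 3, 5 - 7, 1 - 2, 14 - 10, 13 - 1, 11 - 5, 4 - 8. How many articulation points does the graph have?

Removing 1 increases the component count from 2 to 3, so 1 is a cut vertex.
Removing 4 increases the component count from 2 to 4, so 4 is a cut vertex.
Removing 5 increases the component count from 2 to 3, so 5 is a cut vertex.
Likewise 9 is a cut vertex.
By contrast removing 14 leaves 2 components; it is not a cut vertex. No other vertex is a cut vertex either.

4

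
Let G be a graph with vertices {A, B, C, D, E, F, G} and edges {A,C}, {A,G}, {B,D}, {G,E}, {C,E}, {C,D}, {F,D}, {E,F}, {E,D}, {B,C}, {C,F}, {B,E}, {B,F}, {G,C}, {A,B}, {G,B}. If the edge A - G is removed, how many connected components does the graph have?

A and G are still connected via A-C-G, so the component count stays at 1.

1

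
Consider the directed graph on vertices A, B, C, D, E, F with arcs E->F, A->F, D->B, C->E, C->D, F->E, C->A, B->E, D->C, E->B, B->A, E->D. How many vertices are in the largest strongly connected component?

6

{A, B, C, D, E, F} are all mutually reachable — one SCC of size 6.
The largest has 6 vertices.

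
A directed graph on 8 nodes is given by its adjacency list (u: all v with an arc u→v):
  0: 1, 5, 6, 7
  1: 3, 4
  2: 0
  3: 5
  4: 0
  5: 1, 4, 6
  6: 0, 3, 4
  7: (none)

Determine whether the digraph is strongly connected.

There is no directed path from 4 to 2, so the graph is not strongly connected.

No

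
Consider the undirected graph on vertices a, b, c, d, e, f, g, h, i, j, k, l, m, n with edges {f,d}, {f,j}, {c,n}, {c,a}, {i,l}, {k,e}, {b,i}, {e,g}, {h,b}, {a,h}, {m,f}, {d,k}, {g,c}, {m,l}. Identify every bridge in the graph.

c-n, f-j

The edges on the cycle m-f-d-k-e-g-c-a-h-b-i-l-m are not bridges since each lies on that cycle.
But removing f–j disconnects f from j; removing n–c disconnects n from c — these are bridges.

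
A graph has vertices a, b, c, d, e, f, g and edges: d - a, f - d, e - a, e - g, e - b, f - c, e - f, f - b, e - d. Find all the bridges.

The edges on the cycle e-f-b-e are not bridges since each lies on that cycle.
But removing f - c disconnects f from c; removing g - e disconnects g from e — these are bridges.

c-f, e-g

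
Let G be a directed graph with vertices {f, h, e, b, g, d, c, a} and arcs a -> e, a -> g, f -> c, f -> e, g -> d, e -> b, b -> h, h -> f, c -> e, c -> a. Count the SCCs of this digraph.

3

{a, b, c, e, f, h} are all mutually reachable — one SCC of size 6.
{d} is an SCC by itself.
{g} is an SCC by itself.
That gives 3 strongly connected components.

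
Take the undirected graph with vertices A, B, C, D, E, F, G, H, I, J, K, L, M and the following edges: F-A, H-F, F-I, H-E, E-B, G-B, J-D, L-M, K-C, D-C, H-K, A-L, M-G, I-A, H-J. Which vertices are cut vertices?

H

Removing H increases the component count from 1 to 2, so H is a cut vertex.
By contrast removing B leaves 1 component; it is not a cut vertex. No other vertex is a cut vertex either.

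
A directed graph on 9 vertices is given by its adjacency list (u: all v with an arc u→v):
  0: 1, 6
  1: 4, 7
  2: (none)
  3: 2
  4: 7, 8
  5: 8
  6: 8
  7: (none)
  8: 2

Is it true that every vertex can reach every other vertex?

No

There is no directed path from 0 to 5, so the graph is not strongly connected.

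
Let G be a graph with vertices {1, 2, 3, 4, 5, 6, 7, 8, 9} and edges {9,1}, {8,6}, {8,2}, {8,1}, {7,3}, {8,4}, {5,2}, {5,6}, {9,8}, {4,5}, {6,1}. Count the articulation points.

Removing 4, for instance, still leaves 2 components. No single vertex removal increases the component count — the graph has no articulation points.

0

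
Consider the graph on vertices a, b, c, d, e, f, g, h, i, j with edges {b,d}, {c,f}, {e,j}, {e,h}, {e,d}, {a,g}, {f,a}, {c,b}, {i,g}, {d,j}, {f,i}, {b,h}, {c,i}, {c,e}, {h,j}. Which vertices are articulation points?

c

Removing c increases the component count from 1 to 2, so c is a cut vertex.
By contrast removing g leaves 1 component; it is not a cut vertex. No other vertex is a cut vertex either.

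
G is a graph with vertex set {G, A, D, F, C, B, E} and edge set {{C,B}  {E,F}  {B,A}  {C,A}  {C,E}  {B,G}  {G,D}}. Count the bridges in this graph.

The edges on the cycle C-B-A-C are not bridges since each lies on that cycle.
But removing B—G disconnects B from G; removing G—D disconnects G from D; removing E—F disconnects E from F; removing C—E disconnects C from E — these are bridges.
That makes 4 bridges.

4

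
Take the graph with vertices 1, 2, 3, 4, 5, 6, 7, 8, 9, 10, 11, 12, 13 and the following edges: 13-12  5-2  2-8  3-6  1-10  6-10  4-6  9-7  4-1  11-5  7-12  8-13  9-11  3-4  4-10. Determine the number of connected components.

2

Starting from 1 we can reach 1, 3, 4, 6, 10. That is one component of size 5.
Starting from 2 we can reach 2, 5, 7, 8, 9, 11, 12, 13. That is one component of size 8.
Total: 2 components.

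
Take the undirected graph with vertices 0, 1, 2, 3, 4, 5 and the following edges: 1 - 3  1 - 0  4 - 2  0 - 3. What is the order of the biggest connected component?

3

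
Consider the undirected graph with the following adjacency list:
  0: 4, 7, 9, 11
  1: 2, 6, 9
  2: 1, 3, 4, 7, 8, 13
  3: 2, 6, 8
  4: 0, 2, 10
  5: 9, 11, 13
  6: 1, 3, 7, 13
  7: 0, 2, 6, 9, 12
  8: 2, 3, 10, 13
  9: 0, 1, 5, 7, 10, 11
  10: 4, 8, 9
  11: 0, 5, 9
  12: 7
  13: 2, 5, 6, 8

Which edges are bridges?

The edges on the cycle 10-8-2-3-6-13-5-9-10 are not bridges since each lies on that cycle.
But removing 7-12 disconnects 7 from 12 — this is a bridge.

12-7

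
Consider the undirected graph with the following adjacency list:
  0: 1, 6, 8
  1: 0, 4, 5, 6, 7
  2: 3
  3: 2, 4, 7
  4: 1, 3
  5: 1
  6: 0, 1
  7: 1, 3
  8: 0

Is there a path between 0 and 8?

From 0 we can reach 0, 1, 2, 3, 4, 5, 6, 7, 8, which includes 8.

Yes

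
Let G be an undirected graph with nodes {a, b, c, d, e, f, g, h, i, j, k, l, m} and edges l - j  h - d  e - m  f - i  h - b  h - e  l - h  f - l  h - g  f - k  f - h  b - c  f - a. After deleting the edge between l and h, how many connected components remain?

1

l and h are still connected via l-f-h, so the component count stays at 1.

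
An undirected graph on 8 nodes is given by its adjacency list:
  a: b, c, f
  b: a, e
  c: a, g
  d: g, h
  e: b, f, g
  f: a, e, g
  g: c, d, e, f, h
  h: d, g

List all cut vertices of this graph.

g

Removing g increases the component count from 1 to 2, so g is a cut vertex.
By contrast removing h leaves 1 component; it is not a cut vertex. No other vertex is a cut vertex either.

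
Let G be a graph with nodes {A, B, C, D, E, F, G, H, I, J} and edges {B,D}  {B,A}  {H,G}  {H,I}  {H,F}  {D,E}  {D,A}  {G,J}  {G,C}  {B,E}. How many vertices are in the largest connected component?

6

Starting from A we can reach A, B, D, E. That is one component of size 4.
Starting from C we can reach C, F, G, H, I, J. That is one component of size 6.
The largest has 6 vertices.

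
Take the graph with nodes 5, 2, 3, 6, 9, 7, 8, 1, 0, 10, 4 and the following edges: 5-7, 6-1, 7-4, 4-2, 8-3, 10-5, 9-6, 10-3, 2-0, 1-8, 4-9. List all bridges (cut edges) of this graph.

0-2, 2-4

The edges on the cycle 10-5-7-4-9-6-1-8-3-10 are not bridges since each lies on that cycle.
But removing 2-0 disconnects 2 from 0; removing 2-4 disconnects 2 from 4 — these are bridges.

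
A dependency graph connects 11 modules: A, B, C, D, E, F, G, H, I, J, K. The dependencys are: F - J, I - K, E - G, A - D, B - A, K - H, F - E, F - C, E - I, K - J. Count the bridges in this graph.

The edges on the cycle F-E-I-K-J-F are not bridges since each lies on that cycle.
But removing A - D disconnects A from D; removing K - H disconnects K from H; removing B - A disconnects B from A; removing F - C disconnects F from C — these are bridges.
In total 5 edges are bridges.

5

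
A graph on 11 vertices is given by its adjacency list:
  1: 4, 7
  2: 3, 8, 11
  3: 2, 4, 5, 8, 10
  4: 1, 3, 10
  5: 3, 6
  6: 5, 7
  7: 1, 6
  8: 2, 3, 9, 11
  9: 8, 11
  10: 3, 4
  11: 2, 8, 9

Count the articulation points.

Removing 3 increases the component count from 1 to 2, so 3 is a cut vertex.
By contrast removing 4 leaves 1 component; it is not a cut vertex. No other vertex is a cut vertex either.

1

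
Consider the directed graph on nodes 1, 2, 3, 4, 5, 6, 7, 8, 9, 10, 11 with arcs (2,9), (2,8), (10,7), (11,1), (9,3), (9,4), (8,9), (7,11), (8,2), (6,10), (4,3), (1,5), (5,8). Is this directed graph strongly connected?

No

There is no directed path from 10 to 6, so the graph is not strongly connected.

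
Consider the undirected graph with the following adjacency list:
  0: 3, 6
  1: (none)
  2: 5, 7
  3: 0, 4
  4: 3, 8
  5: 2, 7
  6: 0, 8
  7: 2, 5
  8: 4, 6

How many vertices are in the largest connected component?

1 is isolated — a component by itself.
Starting from 2 we can reach 2, 5, 7. That is one component of size 3.
Starting from 0 we can reach 0, 3, 4, 6, 8. That is one component of size 5.
The largest has 5 vertices.

5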